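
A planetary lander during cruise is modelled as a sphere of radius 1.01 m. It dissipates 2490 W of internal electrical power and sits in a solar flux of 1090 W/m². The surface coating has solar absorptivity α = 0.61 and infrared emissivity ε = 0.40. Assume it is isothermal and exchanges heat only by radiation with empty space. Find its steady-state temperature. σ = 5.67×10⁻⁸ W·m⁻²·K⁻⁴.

At steady state, absorbed solar power + internal power = radiated power.
Absorbed: α·S·A_cross = 0.61·1090·3.205 = 2131 W (cross-section πr²).
Total input = 2131 + 2490 = 4621 W.
Radiated: εσ·A_surf·T⁴ with A_surf = 4πr² = 12.82 m².
T⁴ = 4621/(0.40·5.67×10⁻⁸·12.82) = 1.589×10¹⁰ K⁴.

T ≈ 355 K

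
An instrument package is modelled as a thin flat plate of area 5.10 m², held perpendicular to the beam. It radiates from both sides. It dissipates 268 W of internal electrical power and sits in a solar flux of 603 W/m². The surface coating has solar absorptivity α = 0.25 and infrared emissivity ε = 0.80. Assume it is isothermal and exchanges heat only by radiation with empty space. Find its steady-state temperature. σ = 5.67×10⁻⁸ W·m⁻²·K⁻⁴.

At steady state, absorbed solar power + internal power = radiated power.
Absorbed: α·S·A_cross = 0.25·603·5.100 = 768.8 W (cross-section A).
Total input = 768.8 + 268 = 1037 W.
Radiated: εσ·A_surf·T⁴ with A_surf = 2A = 10.20 m².
T⁴ = 1037/(0.80·5.67×10⁻⁸·10.20) = 2.241×10⁹ K⁴.

T ≈ 218 K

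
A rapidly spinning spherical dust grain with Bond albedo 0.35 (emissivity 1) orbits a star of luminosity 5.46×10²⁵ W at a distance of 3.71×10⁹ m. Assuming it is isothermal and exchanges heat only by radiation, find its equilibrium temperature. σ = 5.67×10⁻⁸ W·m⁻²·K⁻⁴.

T ≈ 975 K

First find the stellar flux at distance d: S = L/(4πd²) = 5.46×10²⁵/(4π·(3.71×10⁹)²) = 3.157×10⁵ W/m².
For an isothermal sphere, absorbed (1−a)S·πr² = emitted σ·4πr²·T⁴, so T⁴ = (1−a)S/(4σ).
T⁴ = 0.650·3.157×10⁵/(4·5.67×10⁻⁸) = 9.047×10¹¹ K⁴.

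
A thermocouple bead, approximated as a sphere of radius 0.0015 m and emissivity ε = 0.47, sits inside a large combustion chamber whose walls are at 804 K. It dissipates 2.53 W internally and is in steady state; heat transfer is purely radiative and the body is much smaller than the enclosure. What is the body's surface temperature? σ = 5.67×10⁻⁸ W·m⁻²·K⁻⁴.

T ≈ 1390 K

For a small grey body in a large enclosure, net radiated power = εσA(T⁴ − T_w⁴).
Steady state: P = εσA(T⁴ − T_w⁴) with A = 4πr² = 2.827×10⁻⁵ m².
T⁴ = P/(εσA) + T_w⁴ = 2.53/(0.47·5.67×10⁻⁸·2.827×10⁻⁵) + (804)⁴
    = 3.358×10¹² + 4.179×10¹¹ = 3.776×10¹² K⁴.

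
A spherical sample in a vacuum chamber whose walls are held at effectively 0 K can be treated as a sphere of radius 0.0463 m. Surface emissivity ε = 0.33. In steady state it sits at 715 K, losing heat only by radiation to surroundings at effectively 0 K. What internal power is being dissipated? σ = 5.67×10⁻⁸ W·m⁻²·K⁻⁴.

Steady state: P = εσA T⁴.
A = 4πr² = 0.02694 m²; T⁴ = (715)⁴ = 2.614×10¹¹ K⁴.
P = 0.33 × 5.67×10⁻⁸ × 0.02694 × 2.614×10¹¹.

P ≈ 132 W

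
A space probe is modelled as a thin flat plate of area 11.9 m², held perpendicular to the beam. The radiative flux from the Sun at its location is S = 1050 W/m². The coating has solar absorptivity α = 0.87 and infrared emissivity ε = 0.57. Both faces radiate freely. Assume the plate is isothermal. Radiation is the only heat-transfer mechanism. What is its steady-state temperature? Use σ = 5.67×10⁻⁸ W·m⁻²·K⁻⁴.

At equilibrium, absorbed power = emitted power.
Absorbing cross-section = A = 11.90 m²; emitting surface = 2A = 23.80 m² (ratio 2).
αS·A_cross = εσ·A_surf·T⁴  ⇒  T⁴ = αS/(ε·2σ).
T⁴ = 0.870·1050/(0.57·2·5.67×10⁻⁸) = 1.413×10¹⁰ K⁴.
T = (1.413×10¹⁰)^(1/4).

T ≈ 345 K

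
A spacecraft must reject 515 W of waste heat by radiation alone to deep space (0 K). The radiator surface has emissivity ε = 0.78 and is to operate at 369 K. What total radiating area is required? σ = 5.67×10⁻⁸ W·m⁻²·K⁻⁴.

A ≈ 0.628 m²

P = εσA T⁴ ⇒ A = P/(εσT⁴).
T⁴ = 1.854×10¹⁰ K⁴.
A = 515/(0.78 × 5.67×10⁻⁸ × 1.854×10¹⁰).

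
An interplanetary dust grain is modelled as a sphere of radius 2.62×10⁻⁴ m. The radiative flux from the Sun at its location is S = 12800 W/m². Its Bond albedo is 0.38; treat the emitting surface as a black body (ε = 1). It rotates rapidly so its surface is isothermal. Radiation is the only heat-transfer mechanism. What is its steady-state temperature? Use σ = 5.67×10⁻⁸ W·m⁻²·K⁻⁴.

At equilibrium, absorbed power = emitted power.
Absorbing cross-section = πr² = 2.157×10⁻⁷ m²; emitting surface = 4πr² = 8.626×10⁻⁷ m² (ratio 4).
(1−a)S·A_cross = εσ·A_surf·T⁴  ⇒  T⁴ = (1−a)S/(4σ).
T⁴ = 0.620·12800/(4·5.67×10⁻⁸) = 3.499×10¹⁰ K⁴.
T = (3.499×10¹⁰)^(1/4).

T ≈ 433 K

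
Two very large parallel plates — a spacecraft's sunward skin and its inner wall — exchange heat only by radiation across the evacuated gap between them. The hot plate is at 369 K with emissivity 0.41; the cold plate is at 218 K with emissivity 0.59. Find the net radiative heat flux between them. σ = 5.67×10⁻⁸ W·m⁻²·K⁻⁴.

For two infinite grey parallel plates, q = σ(T₁⁴ − T₂⁴)/(1/ε₁ + 1/ε₂ − 1).
T₁⁴ − T₂⁴ = 1.854×10¹⁰ − 2.259×10⁹ = 1.628×10¹⁰ K⁴.
1/ε₁ + 1/ε₂ − 1 = 2.439 + 1.695 − 1 = 3.134.
q = 5.67×10⁻⁸ × 1.628×10¹⁰ / 3.134.

q ≈ 295 W/m²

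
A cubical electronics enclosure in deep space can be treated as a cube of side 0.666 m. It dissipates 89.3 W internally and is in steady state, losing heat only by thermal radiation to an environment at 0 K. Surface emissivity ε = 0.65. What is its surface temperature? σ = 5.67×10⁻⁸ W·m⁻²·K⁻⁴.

Steady state: internal power = radiated power, P = εσA T⁴.
Radiating area A = 6L² = 2.661 m².
T⁴ = P/(εσA) = 89.3/(0.65·5.67×10⁻⁸·2.661) = 9.104×10⁸ K⁴.
T = (9.104×10⁸)^(1/4).

T ≈ 174 K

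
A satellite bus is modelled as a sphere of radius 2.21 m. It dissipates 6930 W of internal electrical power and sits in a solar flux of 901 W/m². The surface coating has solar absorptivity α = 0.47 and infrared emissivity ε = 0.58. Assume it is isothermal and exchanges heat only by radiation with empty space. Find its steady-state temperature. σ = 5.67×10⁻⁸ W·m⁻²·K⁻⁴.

At steady state, absorbed solar power + internal power = radiated power.
Absorbed: α·S·A_cross = 0.47·901·15.34 = 6498 W (cross-section πr²).
Total input = 6498 + 6930 = 13430 W.
Radiated: εσ·A_surf·T⁴ with A_surf = 4πr² = 61.38 m².
T⁴ = 13430/(0.58·5.67×10⁻⁸·61.38) = 6.653×10⁹ K⁴.

T ≈ 286 K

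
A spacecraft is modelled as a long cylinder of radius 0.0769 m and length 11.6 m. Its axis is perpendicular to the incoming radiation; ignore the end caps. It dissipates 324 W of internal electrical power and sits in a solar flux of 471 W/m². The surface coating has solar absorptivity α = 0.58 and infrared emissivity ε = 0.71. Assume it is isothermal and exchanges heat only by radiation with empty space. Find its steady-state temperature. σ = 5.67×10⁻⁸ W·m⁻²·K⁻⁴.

At steady state, absorbed solar power + internal power = radiated power.
Absorbed: α·S·A_cross = 0.58·471·1.784 = 487.4 W (cross-section 2rL).
Total input = 487.4 + 324 = 811.4 W.
Radiated: εσ·A_surf·T⁴ with A_surf = 2πrL = 5.605 m².
T⁴ = 811.4/(0.71·5.67×10⁻⁸·5.605) = 3.596×10⁹ K⁴.

T ≈ 245 K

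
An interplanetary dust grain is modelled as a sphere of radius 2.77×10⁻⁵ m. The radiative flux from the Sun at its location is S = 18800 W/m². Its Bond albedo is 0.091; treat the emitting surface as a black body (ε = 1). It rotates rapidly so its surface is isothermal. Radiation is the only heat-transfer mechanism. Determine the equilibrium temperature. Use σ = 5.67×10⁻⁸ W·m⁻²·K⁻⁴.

T ≈ 524 K

At equilibrium, absorbed power = emitted power.
Absorbing cross-section = πr² = 2.411×10⁻⁹ m²; emitting surface = 4πr² = 9.642×10⁻⁹ m² (ratio 4).
(1−a)S·A_cross = εσ·A_surf·T⁴  ⇒  T⁴ = (1−a)S/(4σ).
T⁴ = 0.909·18800/(4·5.67×10⁻⁸) = 7.535×10¹⁰ K⁴.
T = (7.535×10¹⁰)^(1/4).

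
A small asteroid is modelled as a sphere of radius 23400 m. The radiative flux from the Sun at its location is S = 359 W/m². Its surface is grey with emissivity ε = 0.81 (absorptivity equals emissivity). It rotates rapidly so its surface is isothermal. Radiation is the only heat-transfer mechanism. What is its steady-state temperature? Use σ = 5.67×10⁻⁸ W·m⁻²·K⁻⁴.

At equilibrium, absorbed power = emitted power.
Absorbing cross-section = πr² = 1.720×10⁹ m²; emitting surface = 4πr² = 6.881×10⁹ m² (ratio 4).
εS·A_cross = εσ·A_surf·T⁴  ⇒  T⁴ = S/(4σ)   (ε cancels).
T⁴ = 359/(4·5.67×10⁻⁸) = 1.583×10⁹ K⁴.
T = (1.583×10⁹)^(1/4).

T ≈ 199 K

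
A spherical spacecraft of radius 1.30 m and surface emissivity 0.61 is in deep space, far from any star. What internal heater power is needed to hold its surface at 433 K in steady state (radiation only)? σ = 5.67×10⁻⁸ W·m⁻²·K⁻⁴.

P ≈ 25800 W

P = εσ·4πr²·T⁴.
4πr² = 21.24 m²; T⁴ = 3.515×10¹⁰ K⁴.
P = 0.61·5.67×10⁻⁸·21.24·3.515×10¹⁰.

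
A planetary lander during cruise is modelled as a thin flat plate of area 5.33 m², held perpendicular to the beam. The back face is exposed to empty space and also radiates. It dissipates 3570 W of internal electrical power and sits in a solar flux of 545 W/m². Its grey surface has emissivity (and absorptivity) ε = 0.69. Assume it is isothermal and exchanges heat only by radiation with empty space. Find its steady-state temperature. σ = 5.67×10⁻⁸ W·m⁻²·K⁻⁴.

At steady state, absorbed solar power + internal power = radiated power.
Absorbed: α·S·A_cross = 0.69·545·5.330 = 2004 W (cross-section A).
Total input = 2004 + 3570 = 5574 W.
Radiated: εσ·A_surf·T⁴ with A_surf = 2A = 10.66 m².
T⁴ = 5574/(0.69·5.67×10⁻⁸·10.66) = 1.337×10¹⁰ K⁴.

T ≈ 340 K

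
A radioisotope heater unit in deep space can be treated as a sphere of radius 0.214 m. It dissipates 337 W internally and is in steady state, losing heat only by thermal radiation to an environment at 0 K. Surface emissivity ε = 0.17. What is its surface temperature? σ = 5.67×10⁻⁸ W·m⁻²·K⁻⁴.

T ≈ 496 K

Steady state: internal power = radiated power, P = εσA T⁴.
Radiating area A = 4πr² = 0.5755 m².
T⁴ = P/(εσA) = 337/(0.17·5.67×10⁻⁸·0.5755) = 6.075×10¹⁰ K⁴.
T = (6.075×10¹⁰)^(1/4).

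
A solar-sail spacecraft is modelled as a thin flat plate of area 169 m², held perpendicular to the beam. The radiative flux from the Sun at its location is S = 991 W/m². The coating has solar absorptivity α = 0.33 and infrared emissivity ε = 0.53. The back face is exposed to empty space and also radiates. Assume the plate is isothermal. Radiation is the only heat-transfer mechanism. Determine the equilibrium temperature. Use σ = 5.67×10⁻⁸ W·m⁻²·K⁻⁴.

At equilibrium, absorbed power = emitted power.
Absorbing cross-section = A = 169.0 m²; emitting surface = 2A = 338.0 m² (ratio 2).
αS·A_cross = εσ·A_surf·T⁴  ⇒  T⁴ = αS/(ε·2σ).
T⁴ = 0.330·991/(0.53·2·5.67×10⁻⁸) = 5.441×10⁹ K⁴.
T = (5.441×10⁹)^(1/4).

T ≈ 272 K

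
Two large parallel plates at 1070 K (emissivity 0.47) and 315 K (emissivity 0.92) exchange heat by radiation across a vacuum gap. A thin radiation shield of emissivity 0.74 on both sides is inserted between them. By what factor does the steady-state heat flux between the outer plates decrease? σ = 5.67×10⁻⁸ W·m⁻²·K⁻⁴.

factor ≈ 1.77

Without shield: q₀ = σΔ(T⁴)/(1/ε₁+1/ε₂−1) with denominator 2.215.
With shield the two gaps are in series; the resistances add: (1/ε₁+1/ε_s−1)+(1/ε_s+1/ε₂−1) = 2.479+1.438 = 3.917.
Heat-flux ratio q₀/q = 3.917/2.215.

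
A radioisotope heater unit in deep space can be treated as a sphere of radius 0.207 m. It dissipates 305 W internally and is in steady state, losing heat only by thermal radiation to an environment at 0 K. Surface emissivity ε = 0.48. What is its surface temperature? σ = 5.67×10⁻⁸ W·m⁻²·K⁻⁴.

T ≈ 380 K

Steady state: internal power = radiated power, P = εσA T⁴.
Radiating area A = 4πr² = 0.5385 m².
T⁴ = P/(εσA) = 305/(0.48·5.67×10⁻⁸·0.5385) = 2.081×10¹⁰ K⁴.
T = (2.081×10¹⁰)^(1/4).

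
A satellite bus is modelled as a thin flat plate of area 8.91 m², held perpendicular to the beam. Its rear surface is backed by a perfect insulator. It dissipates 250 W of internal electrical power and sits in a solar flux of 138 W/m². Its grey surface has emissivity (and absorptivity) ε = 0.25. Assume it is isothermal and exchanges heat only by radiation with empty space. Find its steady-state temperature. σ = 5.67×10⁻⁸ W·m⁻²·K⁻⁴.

At steady state, absorbed solar power + internal power = radiated power.
Absorbed: α·S·A_cross = 0.25·138·8.910 = 307.4 W (cross-section A).
Total input = 307.4 + 250 = 557.4 W.
Radiated: εσ·A_surf·T⁴ with A_surf = A = 8.910 m².
T⁴ = 557.4/(0.25·5.67×10⁻⁸·8.910) = 4.413×10⁹ K⁴.

T ≈ 258 K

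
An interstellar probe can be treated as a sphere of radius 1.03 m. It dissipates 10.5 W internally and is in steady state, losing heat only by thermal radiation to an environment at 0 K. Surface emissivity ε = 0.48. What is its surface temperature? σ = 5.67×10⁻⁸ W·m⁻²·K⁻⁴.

T ≈ 73.3 K

Steady state: internal power = radiated power, P = εσA T⁴.
Radiating area A = 4πr² = 13.33 m².
T⁴ = P/(εσA) = 10.5/(0.48·5.67×10⁻⁸·13.33) = 2.894×10⁷ K⁴.
T = (2.894×10⁷)^(1/4).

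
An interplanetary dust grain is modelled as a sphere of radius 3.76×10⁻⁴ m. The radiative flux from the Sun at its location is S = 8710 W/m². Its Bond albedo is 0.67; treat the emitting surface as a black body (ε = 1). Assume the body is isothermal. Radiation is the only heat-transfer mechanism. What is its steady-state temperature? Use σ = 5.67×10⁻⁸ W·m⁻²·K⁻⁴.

T ≈ 336 K

At equilibrium, absorbed power = emitted power.
Absorbing cross-section = πr² = 4.441×10⁻⁷ m²; emitting surface = 4πr² = 1.777×10⁻⁶ m² (ratio 4).
(1−a)S·A_cross = εσ·A_surf·T⁴  ⇒  T⁴ = (1−a)S/(4σ).
T⁴ = 0.330·8710/(4·5.67×10⁻⁸) = 1.267×10¹⁰ K⁴.
T = (1.267×10¹⁰)^(1/4).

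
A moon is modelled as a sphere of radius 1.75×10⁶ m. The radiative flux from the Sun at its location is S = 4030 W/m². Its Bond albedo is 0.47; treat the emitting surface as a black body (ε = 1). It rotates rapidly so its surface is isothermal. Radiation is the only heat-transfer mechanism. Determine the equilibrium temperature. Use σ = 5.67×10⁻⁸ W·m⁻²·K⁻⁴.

T ≈ 312 K

At equilibrium, absorbed power = emitted power.
Absorbing cross-section = πr² = 9.621×10¹² m²; emitting surface = 4πr² = 3.848×10¹³ m² (ratio 4).
(1−a)S·A_cross = εσ·A_surf·T⁴  ⇒  T⁴ = (1−a)S/(4σ).
T⁴ = 0.530·4030/(4·5.67×10⁻⁸) = 9.418×10⁹ K⁴.
T = (9.418×10⁹)^(1/4).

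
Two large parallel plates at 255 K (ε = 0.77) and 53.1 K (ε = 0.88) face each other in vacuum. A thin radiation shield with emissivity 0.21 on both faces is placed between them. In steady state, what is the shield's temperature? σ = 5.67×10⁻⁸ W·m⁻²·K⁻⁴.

T_s ≈ 214 K

In steady state the net flux on the hot side equals that on the cold side.
σ(T₁⁴−T_s⁴)/D₁ = σ(T_s⁴−T₂⁴)/D₂, with D₁ = 1/ε₁+1/ε_s−1 = 5.061, D₂ = 1/ε_s+1/ε₂−1 = 4.898.
Solve for T_s⁴: T_s⁴ = (D₂·T₁⁴ + D₁·T₂⁴)/(D₁+D₂) = 2.084×10⁹ K⁴.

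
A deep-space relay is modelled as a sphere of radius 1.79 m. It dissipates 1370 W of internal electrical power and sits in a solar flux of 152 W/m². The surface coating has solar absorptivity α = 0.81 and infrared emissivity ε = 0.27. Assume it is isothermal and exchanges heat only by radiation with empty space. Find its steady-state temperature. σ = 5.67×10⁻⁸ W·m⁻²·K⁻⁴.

At steady state, absorbed solar power + internal power = radiated power.
Absorbed: α·S·A_cross = 0.81·152·10.07 = 1239 W (cross-section πr²).
Total input = 1239 + 1370 = 2609 W.
Radiated: εσ·A_surf·T⁴ with A_surf = 4πr² = 40.26 m².
T⁴ = 2609/(0.27·5.67×10⁻⁸·40.26) = 4.233×10⁹ K⁴.

T ≈ 255 K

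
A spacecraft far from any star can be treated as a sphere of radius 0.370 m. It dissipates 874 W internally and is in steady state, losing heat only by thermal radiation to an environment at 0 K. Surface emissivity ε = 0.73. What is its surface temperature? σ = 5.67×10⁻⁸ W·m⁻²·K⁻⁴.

T ≈ 333 K

Steady state: internal power = radiated power, P = εσA T⁴.
Radiating area A = 4πr² = 1.720 m².
T⁴ = P/(εσA) = 874/(0.73·5.67×10⁻⁸·1.720) = 1.227×10¹⁰ K⁴.
T = (1.227×10¹⁰)^(1/4).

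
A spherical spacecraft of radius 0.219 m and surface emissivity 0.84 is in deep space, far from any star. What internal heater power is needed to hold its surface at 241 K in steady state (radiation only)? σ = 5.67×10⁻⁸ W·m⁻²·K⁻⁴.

P ≈ 96.8 W

P = εσ·4πr²·T⁴.
4πr² = 0.6027 m²; T⁴ = 3.373×10⁹ K⁴.
P = 0.84·5.67×10⁻⁸·0.6027·3.373×10⁹.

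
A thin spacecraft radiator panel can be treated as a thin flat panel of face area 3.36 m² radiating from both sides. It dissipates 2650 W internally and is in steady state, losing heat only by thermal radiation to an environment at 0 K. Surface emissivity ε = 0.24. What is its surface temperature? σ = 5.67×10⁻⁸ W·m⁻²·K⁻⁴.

T ≈ 413 K

Steady state: internal power = radiated power, P = εσA T⁴.
Radiating area A = 2·3.36 = 6.720 m².
T⁴ = P/(εσA) = 2650/(0.24·5.67×10⁻⁸·6.720) = 2.898×10¹⁰ K⁴.
T = (2.898×10¹⁰)^(1/4).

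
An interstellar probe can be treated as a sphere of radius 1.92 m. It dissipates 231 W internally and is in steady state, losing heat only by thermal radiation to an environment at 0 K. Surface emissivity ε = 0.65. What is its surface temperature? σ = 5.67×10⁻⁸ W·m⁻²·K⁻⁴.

Steady state: internal power = radiated power, P = εσA T⁴.
Radiating area A = 4πr² = 46.32 m².
T⁴ = P/(εσA) = 231/(0.65·5.67×10⁻⁸·46.32) = 1.353×10⁸ K⁴.
T = (1.353×10⁸)^(1/4).

T ≈ 108 K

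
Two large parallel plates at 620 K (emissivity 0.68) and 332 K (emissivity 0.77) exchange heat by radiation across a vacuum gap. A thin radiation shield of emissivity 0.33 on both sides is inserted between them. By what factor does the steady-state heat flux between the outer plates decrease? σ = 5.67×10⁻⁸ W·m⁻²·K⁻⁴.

factor ≈ 3.86

Without shield: q₀ = σΔ(T⁴)/(1/ε₁+1/ε₂−1) with denominator 1.769.
With shield the two gaps are in series; the resistances add: (1/ε₁+1/ε_s−1)+(1/ε_s+1/ε₂−1) = 3.501+3.329 = 6.830.
Heat-flux ratio q₀/q = 6.830/1.769.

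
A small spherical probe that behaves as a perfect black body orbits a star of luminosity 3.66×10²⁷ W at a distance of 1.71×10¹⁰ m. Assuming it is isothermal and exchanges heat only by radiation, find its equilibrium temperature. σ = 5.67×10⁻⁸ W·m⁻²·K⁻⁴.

First find the stellar flux at distance d: S = L/(4πd²) = 3.66×10²⁷/(4π·(1.71×10¹⁰)²) = 9.960×10⁵ W/m².
For an isothermal sphere, absorbed (1−a)S·πr² = emitted σ·4πr²·T⁴, so T⁴ = (1−a)S/(4σ).
T⁴ = 1.00·9.960×10⁵/(4·5.67×10⁻⁸) = 4.392×10¹² K⁴.

T ≈ 1450 K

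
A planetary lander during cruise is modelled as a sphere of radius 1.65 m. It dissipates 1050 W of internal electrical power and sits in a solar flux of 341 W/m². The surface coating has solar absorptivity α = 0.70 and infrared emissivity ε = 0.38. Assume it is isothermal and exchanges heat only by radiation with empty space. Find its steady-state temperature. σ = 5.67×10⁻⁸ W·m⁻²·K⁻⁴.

At steady state, absorbed solar power + internal power = radiated power.
Absorbed: α·S·A_cross = 0.70·341·8.553 = 2042 W (cross-section πr²).
Total input = 2042 + 1050 = 3092 W.
Radiated: εσ·A_surf·T⁴ with A_surf = 4πr² = 34.21 m².
T⁴ = 3092/(0.38·5.67×10⁻⁸·34.21) = 4.194×10⁹ K⁴.

T ≈ 254 K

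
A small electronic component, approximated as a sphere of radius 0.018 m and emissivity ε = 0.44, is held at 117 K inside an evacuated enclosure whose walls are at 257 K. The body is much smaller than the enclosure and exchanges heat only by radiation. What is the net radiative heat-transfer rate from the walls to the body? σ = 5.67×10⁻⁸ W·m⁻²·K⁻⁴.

For a small grey body in a large enclosure: P_net = εσA(T_body⁴ − T_wall⁴).
A = 4πr² = 0.004072 m²; T_body⁴ − T_wall⁴ = 1.874×10⁸ − 4.362×10⁹ = -4.175×10⁹ K⁴.
|P_net| = 0.44·5.67×10⁻⁸·0.004072·4.175×10⁹.

P_net ≈ 0.424 W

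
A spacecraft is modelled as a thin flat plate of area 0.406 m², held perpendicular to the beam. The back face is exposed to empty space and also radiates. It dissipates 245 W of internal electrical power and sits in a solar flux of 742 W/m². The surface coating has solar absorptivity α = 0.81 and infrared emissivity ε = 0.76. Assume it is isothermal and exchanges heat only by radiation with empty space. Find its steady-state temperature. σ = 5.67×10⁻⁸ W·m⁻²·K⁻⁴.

T ≈ 344 K

At steady state, absorbed solar power + internal power = radiated power.
Absorbed: α·S·A_cross = 0.81·742·0.4060 = 244.0 W (cross-section A).
Total input = 244.0 + 245 = 489.0 W.
Radiated: εσ·A_surf·T⁴ with A_surf = 2A = 0.8120 m².
T⁴ = 489.0/(0.76·5.67×10⁻⁸·0.8120) = 1.398×10¹⁰ K⁴.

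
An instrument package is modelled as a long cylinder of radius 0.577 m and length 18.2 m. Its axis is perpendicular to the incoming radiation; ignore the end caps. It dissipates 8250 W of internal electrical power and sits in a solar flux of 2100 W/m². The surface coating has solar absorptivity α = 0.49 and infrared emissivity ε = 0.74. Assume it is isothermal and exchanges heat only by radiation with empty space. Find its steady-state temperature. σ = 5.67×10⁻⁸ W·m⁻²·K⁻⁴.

At steady state, absorbed solar power + internal power = radiated power.
Absorbed: α·S·A_cross = 0.49·2100·21.00 = 21610 W (cross-section 2rL).
Total input = 21610 + 8250 = 29860 W.
Radiated: εσ·A_surf·T⁴ with A_surf = 2πrL = 65.98 m².
T⁴ = 29860/(0.74·5.67×10⁻⁸·65.98) = 1.079×10¹⁰ K⁴.

T ≈ 322 K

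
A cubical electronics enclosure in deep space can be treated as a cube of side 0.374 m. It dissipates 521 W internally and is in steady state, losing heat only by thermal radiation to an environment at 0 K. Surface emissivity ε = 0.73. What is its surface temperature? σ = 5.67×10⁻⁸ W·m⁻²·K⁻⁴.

Steady state: internal power = radiated power, P = εσA T⁴.
Radiating area A = 6L² = 0.8393 m².
T⁴ = P/(εσA) = 521/(0.73·5.67×10⁻⁸·0.8393) = 1.500×10¹⁰ K⁴.
T = (1.500×10¹⁰)^(1/4).

T ≈ 350 K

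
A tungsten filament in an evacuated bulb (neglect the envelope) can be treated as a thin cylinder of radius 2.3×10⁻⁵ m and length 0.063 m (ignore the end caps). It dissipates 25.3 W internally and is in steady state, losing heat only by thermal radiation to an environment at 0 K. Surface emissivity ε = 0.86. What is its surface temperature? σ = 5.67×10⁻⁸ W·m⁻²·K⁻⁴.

T ≈ 2750 K

Steady state: internal power = radiated power, P = εσA T⁴.
Radiating area A = 2πrL = 9.104×10⁻⁶ m².
T⁴ = P/(εσA) = 25.3/(0.86·5.67×10⁻⁸·9.104×10⁻⁶) = 5.699×10¹³ K⁴.
T = (5.699×10¹³)^(1/4).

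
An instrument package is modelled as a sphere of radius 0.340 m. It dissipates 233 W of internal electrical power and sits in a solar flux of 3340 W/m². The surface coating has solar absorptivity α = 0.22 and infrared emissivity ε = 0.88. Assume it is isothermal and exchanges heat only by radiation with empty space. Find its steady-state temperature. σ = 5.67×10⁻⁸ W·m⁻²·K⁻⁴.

T ≈ 288 K

At steady state, absorbed solar power + internal power = radiated power.
Absorbed: α·S·A_cross = 0.22·3340·0.3632 = 266.9 W (cross-section πr²).
Total input = 266.9 + 233 = 499.9 W.
Radiated: εσ·A_surf·T⁴ with A_surf = 4πr² = 1.453 m².
T⁴ = 499.9/(0.88·5.67×10⁻⁸·1.453) = 6.896×10⁹ K⁴.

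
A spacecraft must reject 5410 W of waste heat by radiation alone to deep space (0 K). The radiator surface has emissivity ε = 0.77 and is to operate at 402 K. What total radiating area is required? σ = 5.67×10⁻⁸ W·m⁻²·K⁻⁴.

A ≈ 4.74 m²

P = εσA T⁴ ⇒ A = P/(εσT⁴).
T⁴ = 2.612×10¹⁰ K⁴.
A = 5410/(0.77 × 5.67×10⁻⁸ × 2.612×10¹⁰).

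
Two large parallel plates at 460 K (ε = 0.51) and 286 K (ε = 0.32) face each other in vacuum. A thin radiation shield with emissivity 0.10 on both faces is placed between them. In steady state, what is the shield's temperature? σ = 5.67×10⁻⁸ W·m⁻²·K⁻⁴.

T_s ≈ 404 K

In steady state the net flux on the hot side equals that on the cold side.
σ(T₁⁴−T_s⁴)/D₁ = σ(T_s⁴−T₂⁴)/D₂, with D₁ = 1/ε₁+1/ε_s−1 = 10.96, D₂ = 1/ε_s+1/ε₂−1 = 12.12.
Solve for T_s⁴: T_s⁴ = (D₂·T₁⁴ + D₁·T₂⁴)/(D₁+D₂) = 2.669×10¹⁰ K⁴.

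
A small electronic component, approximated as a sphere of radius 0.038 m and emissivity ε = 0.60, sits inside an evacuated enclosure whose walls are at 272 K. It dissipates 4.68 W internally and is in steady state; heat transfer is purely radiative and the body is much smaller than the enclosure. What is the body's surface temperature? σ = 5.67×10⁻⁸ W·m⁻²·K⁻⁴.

T ≈ 338 K

For a small grey body in a large enclosure, net radiated power = εσA(T⁴ − T_w⁴).
Steady state: P = εσA(T⁴ − T_w⁴) with A = 4πr² = 0.01815 m².
T⁴ = P/(εσA) + T_w⁴ = 4.68/(0.60·5.67×10⁻⁸·0.01815) + (272)⁴
    = 7.581×10⁹ + 5.474×10⁹ = 1.305×10¹⁰ K⁴.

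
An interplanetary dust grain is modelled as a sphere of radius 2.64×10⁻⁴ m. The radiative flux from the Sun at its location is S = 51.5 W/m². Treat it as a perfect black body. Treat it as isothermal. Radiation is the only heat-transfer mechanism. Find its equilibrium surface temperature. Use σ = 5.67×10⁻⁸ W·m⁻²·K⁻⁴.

At equilibrium, absorbed power = emitted power.
Absorbing cross-section = πr² = 2.190×10⁻⁷ m²; emitting surface = 4πr² = 8.758×10⁻⁷ m² (ratio 4).
S·A_cross = εσ·A_surf·T⁴  ⇒  T⁴ = S/(4σ).
T⁴ = 1.00·51.5/(4·5.67×10⁻⁸) = 2.271×10⁸ K⁴.
T = (2.271×10⁸)^(1/4).

T ≈ 123 K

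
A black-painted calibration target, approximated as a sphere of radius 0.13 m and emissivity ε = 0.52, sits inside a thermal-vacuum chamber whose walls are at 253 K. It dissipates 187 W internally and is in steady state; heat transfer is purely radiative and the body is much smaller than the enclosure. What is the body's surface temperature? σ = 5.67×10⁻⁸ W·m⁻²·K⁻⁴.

T ≈ 429 K

For a small grey body in a large enclosure, net radiated power = εσA(T⁴ − T_w⁴).
Steady state: P = εσA(T⁴ − T_w⁴) with A = 4πr² = 0.2124 m².
T⁴ = P/(εσA) + T_w⁴ = 187/(0.52·5.67×10⁻⁸·0.2124) + (253)⁴
    = 2.986×10¹⁰ + 4.097×10⁹ = 3.396×10¹⁰ K⁴.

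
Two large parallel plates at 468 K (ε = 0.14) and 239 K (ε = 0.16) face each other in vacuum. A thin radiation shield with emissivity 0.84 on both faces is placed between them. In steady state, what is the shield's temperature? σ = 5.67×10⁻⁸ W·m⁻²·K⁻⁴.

In steady state the net flux on the hot side equals that on the cold side.
σ(T₁⁴−T_s⁴)/D₁ = σ(T_s⁴−T₂⁴)/D₂, with D₁ = 1/ε₁+1/ε_s−1 = 7.333, D₂ = 1/ε_s+1/ε₂−1 = 6.440.
Solve for T_s⁴: T_s⁴ = (D₂·T₁⁴ + D₁·T₂⁴)/(D₁+D₂) = 2.417×10¹⁰ K⁴.

T_s ≈ 394 K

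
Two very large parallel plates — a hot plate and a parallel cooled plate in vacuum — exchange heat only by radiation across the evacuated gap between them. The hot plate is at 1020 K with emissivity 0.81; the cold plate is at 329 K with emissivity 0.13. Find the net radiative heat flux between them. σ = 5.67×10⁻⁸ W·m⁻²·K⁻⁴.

q ≈ 7660 W/m²

For two infinite grey parallel plates, q = σ(T₁⁴ − T₂⁴)/(1/ε₁ + 1/ε₂ − 1).
T₁⁴ − T₂⁴ = 1.082×10¹² − 1.172×10¹⁰ = 1.071×10¹² K⁴.
1/ε₁ + 1/ε₂ − 1 = 1.235 + 7.692 − 1 = 7.927.
q = 5.67×10⁻⁸ × 1.071×10¹² / 7.927.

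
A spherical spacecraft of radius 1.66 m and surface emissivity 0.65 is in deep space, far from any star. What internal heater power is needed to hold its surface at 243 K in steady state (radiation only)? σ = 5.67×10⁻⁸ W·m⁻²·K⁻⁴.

P ≈ 4450 W

P = εσ·4πr²·T⁴.
4πr² = 34.63 m²; T⁴ = 3.487×10⁹ K⁴.
P = 0.65·5.67×10⁻⁸·34.63·3.487×10⁹.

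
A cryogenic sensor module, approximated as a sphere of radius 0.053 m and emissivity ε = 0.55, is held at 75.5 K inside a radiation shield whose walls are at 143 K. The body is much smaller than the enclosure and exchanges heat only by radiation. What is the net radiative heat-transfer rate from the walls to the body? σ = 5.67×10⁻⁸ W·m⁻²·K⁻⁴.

For a small grey body in a large enclosure: P_net = εσA(T_body⁴ − T_wall⁴).
A = 4πr² = 0.03530 m²; T_body⁴ − T_wall⁴ = 3.249×10⁷ − 4.182×10⁸ = -3.857×10⁸ K⁴.
|P_net| = 0.55·5.67×10⁻⁸·0.03530·3.857×10⁸.

P_net ≈ 0.425 W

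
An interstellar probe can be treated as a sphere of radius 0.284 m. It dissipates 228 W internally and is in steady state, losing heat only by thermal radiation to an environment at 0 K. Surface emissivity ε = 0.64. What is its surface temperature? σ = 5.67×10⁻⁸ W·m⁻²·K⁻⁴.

Steady state: internal power = radiated power, P = εσA T⁴.
Radiating area A = 4πr² = 1.014 m².
T⁴ = P/(εσA) = 228/(0.64·5.67×10⁻⁸·1.014) = 6.199×10⁹ K⁴.
T = (6.199×10⁹)^(1/4).

T ≈ 281 K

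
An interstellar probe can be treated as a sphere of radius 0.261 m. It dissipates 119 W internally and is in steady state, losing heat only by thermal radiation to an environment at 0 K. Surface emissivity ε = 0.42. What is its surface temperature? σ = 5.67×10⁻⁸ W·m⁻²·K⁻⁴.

T ≈ 276 K

Steady state: internal power = radiated power, P = εσA T⁴.
Radiating area A = 4πr² = 0.8560 m².
T⁴ = P/(εσA) = 119/(0.42·5.67×10⁻⁸·0.8560) = 5.837×10⁹ K⁴.
T = (5.837×10⁹)^(1/4).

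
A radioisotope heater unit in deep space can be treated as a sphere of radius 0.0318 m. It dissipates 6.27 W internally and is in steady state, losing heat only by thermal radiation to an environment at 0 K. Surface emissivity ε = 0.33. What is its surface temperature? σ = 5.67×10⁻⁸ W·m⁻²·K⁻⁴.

Steady state: internal power = radiated power, P = εσA T⁴.
Radiating area A = 4πr² = 0.01271 m².
T⁴ = P/(εσA) = 6.27/(0.33·5.67×10⁻⁸·0.01271) = 2.637×10¹⁰ K⁴.
T = (2.637×10¹⁰)^(1/4).

T ≈ 403 K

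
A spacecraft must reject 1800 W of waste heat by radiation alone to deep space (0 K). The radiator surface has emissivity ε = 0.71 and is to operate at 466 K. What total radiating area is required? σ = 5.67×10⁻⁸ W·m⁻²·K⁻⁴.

P = εσA T⁴ ⇒ A = P/(εσT⁴).
T⁴ = 4.716×10¹⁰ K⁴.
A = 1800/(0.71 × 5.67×10⁻⁸ × 4.716×10¹⁰).

A ≈ 0.948 m²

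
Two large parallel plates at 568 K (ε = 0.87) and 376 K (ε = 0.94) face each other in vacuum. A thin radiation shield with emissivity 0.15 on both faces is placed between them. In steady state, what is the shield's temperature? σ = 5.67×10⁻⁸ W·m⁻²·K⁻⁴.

In steady state the net flux on the hot side equals that on the cold side.
σ(T₁⁴−T_s⁴)/D₁ = σ(T_s⁴−T₂⁴)/D₂, with D₁ = 1/ε₁+1/ε_s−1 = 6.816, D₂ = 1/ε_s+1/ε₂−1 = 6.730.
Solve for T_s⁴: T_s⁴ = (D₂·T₁⁴ + D₁·T₂⁴)/(D₁+D₂) = 6.177×10¹⁰ K⁴.

T_s ≈ 499 K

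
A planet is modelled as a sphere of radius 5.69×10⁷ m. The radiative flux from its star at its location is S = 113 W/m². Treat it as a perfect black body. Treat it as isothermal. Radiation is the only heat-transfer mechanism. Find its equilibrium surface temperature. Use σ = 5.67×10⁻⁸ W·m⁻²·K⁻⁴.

T ≈ 149 K

At equilibrium, absorbed power = emitted power.
Absorbing cross-section = πr² = 1.017×10¹⁶ m²; emitting surface = 4πr² = 4.069×10¹⁶ m² (ratio 4).
S·A_cross = εσ·A_surf·T⁴  ⇒  T⁴ = S/(4σ).
T⁴ = 1.00·113/(4·5.67×10⁻⁸) = 4.982×10⁸ K⁴.
T = (4.982×10⁸)^(1/4).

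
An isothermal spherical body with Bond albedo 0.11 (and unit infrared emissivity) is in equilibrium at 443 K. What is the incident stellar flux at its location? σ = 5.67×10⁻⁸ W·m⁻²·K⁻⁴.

(1−a)S·πr² = σ·4πr²·T⁴ ⇒ S = 4σT⁴/(1−a).
S = 4·5.67×10⁻⁸·3.851×10¹⁰/0.890.

S ≈ 9810 W/m²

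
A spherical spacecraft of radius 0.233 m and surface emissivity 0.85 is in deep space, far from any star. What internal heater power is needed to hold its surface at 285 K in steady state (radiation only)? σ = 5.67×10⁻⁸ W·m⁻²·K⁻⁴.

P ≈ 217 W

P = εσ·4πr²·T⁴.
4πr² = 0.6822 m²; T⁴ = 6.598×10⁹ K⁴.
P = 0.85·5.67×10⁻⁸·0.6822·6.598×10⁹.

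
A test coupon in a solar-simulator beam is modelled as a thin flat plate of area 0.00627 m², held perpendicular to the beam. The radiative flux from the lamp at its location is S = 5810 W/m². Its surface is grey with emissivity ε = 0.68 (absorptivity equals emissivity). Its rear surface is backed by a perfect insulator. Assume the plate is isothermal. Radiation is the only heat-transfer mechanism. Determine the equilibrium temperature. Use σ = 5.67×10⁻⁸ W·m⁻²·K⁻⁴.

T ≈ 566 K

At equilibrium, absorbed power = emitted power.
Absorbing cross-section = A = 0.006270 m²; emitting surface = A = 0.006270 m² (ratio 1).
εS·A_cross = εσ·A_surf·T⁴  ⇒  T⁴ = S/(1σ)   (ε cancels).
T⁴ = 5810/(1·5.67×10⁻⁸) = 1.025×10¹¹ K⁴.
T = (1.025×10¹¹)^(1/4).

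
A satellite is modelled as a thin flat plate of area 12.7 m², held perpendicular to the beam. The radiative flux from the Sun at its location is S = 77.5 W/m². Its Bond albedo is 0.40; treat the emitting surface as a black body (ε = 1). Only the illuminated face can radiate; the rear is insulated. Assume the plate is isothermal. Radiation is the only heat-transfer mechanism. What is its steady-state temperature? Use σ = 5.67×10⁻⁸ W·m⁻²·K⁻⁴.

T ≈ 169 K

At equilibrium, absorbed power = emitted power.
Absorbing cross-section = A = 12.70 m²; emitting surface = A = 12.70 m² (ratio 1).
(1−a)S·A_cross = εσ·A_surf·T⁴  ⇒  T⁴ = (1−a)S/(1σ).
T⁴ = 0.600·77.5/(1·5.67×10⁻⁸) = 8.201×10⁸ K⁴.
T = (8.201×10⁸)^(1/4).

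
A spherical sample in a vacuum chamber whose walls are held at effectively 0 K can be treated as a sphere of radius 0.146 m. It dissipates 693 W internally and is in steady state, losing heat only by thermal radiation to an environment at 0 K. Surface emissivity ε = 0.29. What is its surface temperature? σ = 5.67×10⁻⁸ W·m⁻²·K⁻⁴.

T ≈ 630 K

Steady state: internal power = radiated power, P = εσA T⁴.
Radiating area A = 4πr² = 0.2679 m².
T⁴ = P/(εσA) = 693/(0.29·5.67×10⁻⁸·0.2679) = 1.573×10¹¹ K⁴.
T = (1.573×10¹¹)^(1/4).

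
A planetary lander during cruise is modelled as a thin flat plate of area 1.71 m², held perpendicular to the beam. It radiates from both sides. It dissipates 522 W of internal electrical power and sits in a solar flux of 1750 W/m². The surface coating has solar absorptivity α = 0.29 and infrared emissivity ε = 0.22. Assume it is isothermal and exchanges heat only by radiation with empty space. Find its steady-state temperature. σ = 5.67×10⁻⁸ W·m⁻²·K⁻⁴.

At steady state, absorbed solar power + internal power = radiated power.
Absorbed: α·S·A_cross = 0.29·1750·1.710 = 867.8 W (cross-section A).
Total input = 867.8 + 522 = 1390 W.
Radiated: εσ·A_surf·T⁴ with A_surf = 2A = 3.420 m².
T⁴ = 1390/(0.22·5.67×10⁻⁸·3.420) = 3.258×10¹⁰ K⁴.

T ≈ 425 K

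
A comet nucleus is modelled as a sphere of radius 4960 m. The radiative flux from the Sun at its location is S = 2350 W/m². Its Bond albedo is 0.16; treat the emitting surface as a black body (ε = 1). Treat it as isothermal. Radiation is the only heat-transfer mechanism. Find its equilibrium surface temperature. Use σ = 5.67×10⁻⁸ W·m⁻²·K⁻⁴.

At equilibrium, absorbed power = emitted power.
Absorbing cross-section = πr² = 7.729×10⁷ m²; emitting surface = 4πr² = 3.092×10⁸ m² (ratio 4).
(1−a)S·A_cross = εσ·A_surf·T⁴  ⇒  T⁴ = (1−a)S/(4σ).
T⁴ = 0.840·2350/(4·5.67×10⁻⁸) = 8.704×10⁹ K⁴.
T = (8.704×10⁹)^(1/4).

T ≈ 305 K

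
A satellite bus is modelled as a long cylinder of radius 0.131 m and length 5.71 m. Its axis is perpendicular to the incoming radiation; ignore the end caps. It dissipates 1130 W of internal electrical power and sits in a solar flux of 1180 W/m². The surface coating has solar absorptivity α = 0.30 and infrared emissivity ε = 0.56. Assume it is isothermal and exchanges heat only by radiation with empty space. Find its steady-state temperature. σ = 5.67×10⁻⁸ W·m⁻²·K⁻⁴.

At steady state, absorbed solar power + internal power = radiated power.
Absorbed: α·S·A_cross = 0.30·1180·1.496 = 529.6 W (cross-section 2rL).
Total input = 529.6 + 1130 = 1660 W.
Radiated: εσ·A_surf·T⁴ with A_surf = 2πrL = 4.700 m².
T⁴ = 1660/(0.56·5.67×10⁻⁸·4.700) = 1.112×10¹⁰ K⁴.

T ≈ 325 K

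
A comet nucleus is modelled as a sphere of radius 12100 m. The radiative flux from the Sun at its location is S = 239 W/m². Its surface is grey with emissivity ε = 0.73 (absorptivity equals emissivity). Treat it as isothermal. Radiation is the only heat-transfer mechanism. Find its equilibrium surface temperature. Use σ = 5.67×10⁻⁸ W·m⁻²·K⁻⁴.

T ≈ 180 K

At equilibrium, absorbed power = emitted power.
Absorbing cross-section = πr² = 4.600×10⁸ m²; emitting surface = 4πr² = 1.840×10⁹ m² (ratio 4).
εS·A_cross = εσ·A_surf·T⁴  ⇒  T⁴ = S/(4σ)   (ε cancels).
T⁴ = 239/(4·5.67×10⁻⁸) = 1.054×10⁹ K⁴.
T = (1.054×10⁹)^(1/4).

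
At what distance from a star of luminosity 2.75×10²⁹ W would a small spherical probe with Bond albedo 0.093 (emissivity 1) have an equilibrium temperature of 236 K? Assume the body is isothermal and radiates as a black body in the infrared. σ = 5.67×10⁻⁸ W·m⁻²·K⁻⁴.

For an isothermal black-emitting sphere, (1−a)S·πr² = σ·4πr²·T⁴ ⇒ S = 4σT⁴/(1−a).
S = 4·5.67×10⁻⁸·(236)⁴/0.907 = 775.7 W/m².
Flux falls as S = L/(4πd²), so d = √(L/(4πS)) = √(2.75×10²⁹/(4π·775.7)).

d ≈ 5.31×10¹² m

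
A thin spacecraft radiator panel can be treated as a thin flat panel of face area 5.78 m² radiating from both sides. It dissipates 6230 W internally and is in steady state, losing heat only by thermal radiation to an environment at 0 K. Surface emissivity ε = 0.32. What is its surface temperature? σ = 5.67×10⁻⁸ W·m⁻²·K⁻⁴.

T ≈ 415 K

Steady state: internal power = radiated power, P = εσA T⁴.
Radiating area A = 2·5.78 = 11.56 m².
T⁴ = P/(εσA) = 6230/(0.32·5.67×10⁻⁸·11.56) = 2.970×10¹⁰ K⁴.
T = (2.970×10¹⁰)^(1/4).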